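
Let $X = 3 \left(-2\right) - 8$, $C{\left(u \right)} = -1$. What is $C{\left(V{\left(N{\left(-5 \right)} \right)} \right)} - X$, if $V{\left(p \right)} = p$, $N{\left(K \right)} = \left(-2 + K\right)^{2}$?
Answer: $13$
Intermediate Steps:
$X = -14$ ($X = -6 - 8 = -14$)
$C{\left(V{\left(N{\left(-5 \right)} \right)} \right)} - X = -1 - -14 = -1 + 14 = 13$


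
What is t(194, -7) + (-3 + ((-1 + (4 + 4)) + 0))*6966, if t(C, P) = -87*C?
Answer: 10986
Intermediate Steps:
t(194, -7) + (-3 + ((-1 + (4 + 4)) + 0))*6966 = -87*194 + (-3 + ((-1 + (4 + 4)) + 0))*6966 = -16878 + (-3 + ((-1 + 8) + 0))*6966 = -16878 + (-3 + (7 + 0))*6966 = -16878 + (-3 + 7)*6966 = -16878 + 4*6966 = -16878 + 27864 = 10986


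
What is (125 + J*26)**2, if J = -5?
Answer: 25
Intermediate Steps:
(125 + J*26)**2 = (125 - 5*26)**2 = (125 - 130)**2 = (-5)**2 = 25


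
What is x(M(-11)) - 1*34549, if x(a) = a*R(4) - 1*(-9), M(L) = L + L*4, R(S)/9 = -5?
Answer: -32065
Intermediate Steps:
R(S) = -45 (R(S) = 9*(-5) = -45)
M(L) = 5*L (M(L) = L + 4*L = 5*L)
x(a) = 9 - 45*a (x(a) = a*(-45) - 1*(-9) = -45*a + 9 = 9 - 45*a)
x(M(-11)) - 1*34549 = (9 - 225*(-11)) - 1*34549 = (9 - 45*(-55)) - 34549 = (9 + 2475) - 34549 = 2484 - 34549 = -32065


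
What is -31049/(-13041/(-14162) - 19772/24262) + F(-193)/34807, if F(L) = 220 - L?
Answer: -185667284570793039/633307761073 ≈ -2.9317e+5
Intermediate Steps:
-31049/(-13041/(-14162) - 19772/24262) + F(-193)/34807 = -31049/(-13041/(-14162) - 19772/24262) + (220 - 1*(-193))/34807 = -31049/(-13041*(-1/14162) - 19772*1/24262) + (220 + 193)*(1/34807) = -31049/(13041/14162 - 9886/12131) + 413*(1/34807) = -31049/18194839/171799222 + 413/34807 = -31049*171799222/18194839 + 413/34807 = -5334194043878/18194839 + 413/34807 = -185667284570793039/633307761073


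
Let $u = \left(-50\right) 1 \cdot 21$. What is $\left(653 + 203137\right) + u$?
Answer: $202740$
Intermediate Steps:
$u = -1050$ ($u = \left(-50\right) 21 = -1050$)
$\left(653 + 203137\right) + u = \left(653 + 203137\right) - 1050 = 203790 - 1050 = 202740$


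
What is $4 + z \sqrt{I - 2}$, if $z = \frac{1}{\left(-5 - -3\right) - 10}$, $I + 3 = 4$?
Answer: $4 - \frac{i}{12} \approx 4.0 - 0.083333 i$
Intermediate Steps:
$I = 1$ ($I = -3 + 4 = 1$)
$z = - \frac{1}{12}$ ($z = \frac{1}{\left(-5 + 3\right) - 10} = \frac{1}{-2 - 10} = \frac{1}{-12} = - \frac{1}{12} \approx -0.083333$)
$4 + z \sqrt{I - 2} = 4 - \frac{\sqrt{1 - 2}}{12} = 4 - \frac{\sqrt{-1}}{12} = 4 - \frac{i}{12}$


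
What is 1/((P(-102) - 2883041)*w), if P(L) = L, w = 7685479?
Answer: -1/22158334980497 ≈ -4.5130e-14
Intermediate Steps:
1/((P(-102) - 2883041)*w) = 1/(-102 - 2883041*7685479) = (1/7685479)/(-2883143) = -1/2883143*1/7685479 = -1/22158334980497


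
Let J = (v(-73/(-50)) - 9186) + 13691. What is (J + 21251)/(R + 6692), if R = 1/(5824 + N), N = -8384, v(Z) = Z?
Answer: 329695488/85657595 ≈ 3.8490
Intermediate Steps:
R = -1/2560 (R = 1/(5824 - 8384) = 1/(-2560) = -1/2560 ≈ -0.00039063)
J = 225323/50 (J = (-73/(-50) - 9186) + 13691 = (-73*(-1/50) - 9186) + 13691 = (73/50 - 9186) + 13691 = -459227/50 + 13691 = 225323/50 ≈ 4506.5)
(J + 21251)/(R + 6692) = (225323/50 + 21251)/(-1/2560 + 6692) = 1287873/(50*(17131519/2560)) = (1287873/50)*(2560/17131519) = 329695488/85657595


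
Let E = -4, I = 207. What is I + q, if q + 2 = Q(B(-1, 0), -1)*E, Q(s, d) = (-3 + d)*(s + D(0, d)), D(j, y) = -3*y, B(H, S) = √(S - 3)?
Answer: 253 + 16*I*√3 ≈ 253.0 + 27.713*I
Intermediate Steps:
B(H, S) = √(-3 + S)
Q(s, d) = (-3 + d)*(s - 3*d)
q = 46 + 16*I*√3 (q = -2 + (-3*√(-3 + 0) - 3*(-1)² + 9*(-1) - √(-3 + 0))*(-4) = -2 + (-3*I*√3 - 3*1 - 9 - √(-3))*(-4) = -2 + (-3*I*√3 - 3 - 9 - I*√3)*(-4) = -2 + (-12 - 4*I*√3)*(-4) = -2 + (48 + 16*I*√3) = 46 + 16*I*√3 ≈ 46.0 + 27.713*I)
I + q = 207 + (46 + 16*I*√3) = 253 + 16*I*√3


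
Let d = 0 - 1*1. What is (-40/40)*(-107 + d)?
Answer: 108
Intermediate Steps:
d = -1 (d = 0 - 1 = -1)
(-40/40)*(-107 + d) = (-40/40)*(-107 - 1) = -40*1/40*(-108) = -1*(-108) = 108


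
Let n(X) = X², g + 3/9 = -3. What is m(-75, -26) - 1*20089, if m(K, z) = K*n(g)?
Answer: -62767/3 ≈ -20922.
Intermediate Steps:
g = -10/3 (g = -⅓ - 3 = -10/3 ≈ -3.3333)
m(K, z) = 100*K/9 (m(K, z) = K*(-10/3)² = K*(100/9) = 100*K/9)
m(-75, -26) - 1*20089 = (100/9)*(-75) - 1*20089 = -2500/3 - 20089 = -62767/3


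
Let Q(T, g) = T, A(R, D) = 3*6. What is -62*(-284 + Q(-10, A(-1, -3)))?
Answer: 18228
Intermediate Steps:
A(R, D) = 18
-62*(-284 + Q(-10, A(-1, -3))) = -62*(-284 - 10) = -62*(-294) = 18228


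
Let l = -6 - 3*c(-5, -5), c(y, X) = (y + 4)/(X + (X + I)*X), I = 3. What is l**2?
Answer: 729/25 ≈ 29.160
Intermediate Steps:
c(y, X) = (4 + y)/(X + X*(3 + X)) (c(y, X) = (y + 4)/(X + (X + 3)*X) = (4 + y)/(X + (3 + X)*X) = (4 + y)/(X + X*(3 + X)))
l = -27/5 (l = -6 - 3*(4 - 5)/((-5)*(4 - 5)) = -6 - (-3)*(-1)/(5*(-1)) = -6 - (-3)*(-1)*(-1)/5 = -6 - 3*(-1/5) = -6 + 3/5 = -27/5 ≈ -5.4000)
l**2 = (-27/5)**2 = 729/25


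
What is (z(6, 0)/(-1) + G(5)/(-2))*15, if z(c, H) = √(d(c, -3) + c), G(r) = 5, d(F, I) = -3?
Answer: -75/2 - 15*√3 ≈ -63.481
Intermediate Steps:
z(c, H) = √(-3 + c)
(z(6, 0)/(-1) + G(5)/(-2))*15 = (√(-3 + 6)/(-1) + 5/(-2))*15 = (√3*(-1) + 5*(-½))*15 = (-√3 - 5/2)*15 = (-5/2 - √3)*15 = -75/2 - 15*√3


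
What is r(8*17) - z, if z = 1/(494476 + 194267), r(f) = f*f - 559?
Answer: 12353983190/688743 ≈ 17937.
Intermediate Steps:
r(f) = -559 + f² (r(f) = f² - 559 = -559 + f²)
z = 1/688743 ≈ 1.4519e-6
r(8*17) - z = (-559 + (8*17)²) - 1*1/688743 = (-559 + 136²) - 1/688743 = (-559 + 18496) - 1/688743 = 17937 - 1/688743 = 12353983190/688743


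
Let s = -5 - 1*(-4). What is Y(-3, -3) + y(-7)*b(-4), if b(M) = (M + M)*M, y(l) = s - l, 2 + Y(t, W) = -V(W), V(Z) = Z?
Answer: 193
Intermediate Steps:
s = -1 (s = -5 + 4 = -1)
Y(t, W) = -2 - W
y(l) = -1 - l
b(M) = 2*M² (b(M) = (2*M)*M = 2*M²)
Y(-3, -3) + y(-7)*b(-4) = (-2 - 1*(-3)) + (-1 - 1*(-7))*(2*(-4)²) = (-2 + 3) + (-1 + 7)*(2*16) = 1 + 6*32 = 1 + 192 = 193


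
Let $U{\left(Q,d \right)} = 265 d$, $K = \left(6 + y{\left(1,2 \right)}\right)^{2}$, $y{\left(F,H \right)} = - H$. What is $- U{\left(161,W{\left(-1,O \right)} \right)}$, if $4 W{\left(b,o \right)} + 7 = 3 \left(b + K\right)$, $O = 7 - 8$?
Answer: $- \frac{5035}{2} \approx -2517.5$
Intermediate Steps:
$K = 16$ ($K = \left(6 - 2\right)^{2} = 4^{2} = 16$)
$O = -1$ ($O = 7 - 8 = -1$)
$W{\left(b,o \right)} = \frac{41}{4} + \frac{3 b}{4}$ ($W{\left(b,o \right)} = - \frac{7}{4} + \frac{3 \left(b + 16\right)}{4} = - \frac{7}{4} + \frac{3 \left(16 + b\right)}{4} = - \frac{7}{4} + \frac{48 + 3 b}{4} = - \frac{7}{4} + \left(12 + \frac{3 b}{4}\right) = \frac{41}{4} + \frac{3 b}{4}$)
$- U{\left(161,W{\left(-1,O \right)} \right)} = - 265 \left(\frac{41}{4} + \frac{3}{4} \left(-1\right)\right) = - 265 \left(\frac{41}{4} - \frac{3}{4}\right) = - \frac{265 \cdot 19}{2} = \left(-1\right) \frac{5035}{2} = - \frac{5035}{2}$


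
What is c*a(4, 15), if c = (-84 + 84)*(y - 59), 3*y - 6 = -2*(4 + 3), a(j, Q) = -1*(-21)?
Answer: 0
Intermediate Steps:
a(j, Q) = 21
y = -8/3 (y = 2 + (-2*(4 + 3))/3 = 2 + (-2*7)/3 = 2 + (⅓)*(-14) = 2 - 14/3 = -8/3 ≈ -2.6667)
c = 0 (c = (-84 + 84)*(-8/3 - 59) = 0*(-185/3) = 0)
c*a(4, 15) = 0*21 = 0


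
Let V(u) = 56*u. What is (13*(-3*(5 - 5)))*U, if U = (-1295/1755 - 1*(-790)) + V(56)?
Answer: 0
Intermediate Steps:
U = 1377767/351 (U = (-1295/1755 - 1*(-790)) + 56*56 = (-1295*1/1755 + 790) + 3136 = (-259/351 + 790) + 3136 = 277031/351 + 3136 = 1377767/351 ≈ 3925.3)
(13*(-3*(5 - 5)))*U = (13*(-3*(5 - 5)))*(1377767/351) = (13*(-3*0))*(1377767/351) = (13*0)*(1377767/351) = 0*(1377767/351) = 0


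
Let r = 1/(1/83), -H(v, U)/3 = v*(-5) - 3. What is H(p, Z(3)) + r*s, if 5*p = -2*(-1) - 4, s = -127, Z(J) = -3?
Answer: -10538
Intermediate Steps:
p = -2/5 (p = (-2*(-1) - 4)/5 = (2 - 4)/5 = (1/5)*(-2) = -2/5 ≈ -0.40000)
H(v, U) = 9 + 15*v (H(v, U) = -3*(v*(-5) - 3) = -3*(-5*v - 3) = -3*(-3 - 5*v) = 9 + 15*v)
r = 83 (r = 1/(1/83) = 83)
H(p, Z(3)) + r*s = (9 + 15*(-2/5)) + 83*(-127) = (9 - 6) - 10541 = 3 - 10541 = -10538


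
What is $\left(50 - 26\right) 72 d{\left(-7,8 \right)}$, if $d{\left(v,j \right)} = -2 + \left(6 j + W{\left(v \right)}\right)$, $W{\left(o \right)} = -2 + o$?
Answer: $63936$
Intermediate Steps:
$d{\left(v,j \right)} = -4 + v + 6 j$ ($d{\left(v,j \right)} = -2 + \left(6 j + \left(-2 + v\right)\right) = -2 + \left(-2 + v + 6 j\right) = -4 + v + 6 j$)
$\left(50 - 26\right) 72 d{\left(-7,8 \right)} = \left(50 - 26\right) 72 \left(-4 - 7 + 6 \cdot 8\right) = \left(50 - 26\right) 72 \left(-4 - 7 + 48\right) = 24 \cdot 72 \cdot 37 = 1728 \cdot 37 = 63936$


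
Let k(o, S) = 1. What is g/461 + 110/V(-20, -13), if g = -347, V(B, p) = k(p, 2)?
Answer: 50363/461 ≈ 109.25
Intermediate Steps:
V(B, p) = 1
g/461 + 110/V(-20, -13) = -347/461 + 110/1 = -347*1/461 + 110*1 = -347/461 + 110 = 50363/461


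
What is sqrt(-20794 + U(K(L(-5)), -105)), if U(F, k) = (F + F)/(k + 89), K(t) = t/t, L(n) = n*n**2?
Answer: 71*I*sqrt(66)/4 ≈ 144.2*I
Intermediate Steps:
L(n) = n**3
K(t) = 1
U(F, k) = 2*F/(89 + k) (U(F, k) = (2*F)/(89 + k) = 2*F/(89 + k))
sqrt(-20794 + U(K(L(-5)), -105)) = sqrt(-20794 + 2*1/(89 - 105)) = sqrt(-20794 + 2*1/(-16)) = sqrt(-20794 + 2*1*(-1/16)) = sqrt(-20794 - 1/8) = sqrt(-166353/8) = 71*I*sqrt(66)/4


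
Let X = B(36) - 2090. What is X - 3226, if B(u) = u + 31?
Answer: -5249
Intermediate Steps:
B(u) = 31 + u
X = -2023 (X = (31 + 36) - 2090 = 67 - 2090 = -2023)
X - 3226 = -2023 - 3226 = -5249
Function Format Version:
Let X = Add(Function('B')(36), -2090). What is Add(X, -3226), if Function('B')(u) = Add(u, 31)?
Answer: -5249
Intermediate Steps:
Function('B')(u) = Add(31, u)
X = -2023 (X = Add(Add(31, 36), -2090) = Add(67, -2090) = -2023)
Add(X, -3226) = Add(-2023, -3226) = -5249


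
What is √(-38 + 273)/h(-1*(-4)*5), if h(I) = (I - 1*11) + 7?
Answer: √235/16 ≈ 0.95811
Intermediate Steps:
h(I) = -4 + I (h(I) = (I - 11) + 7 = (-11 + I) + 7 = -4 + I)
√(-38 + 273)/h(-1*(-4)*5) = √(-38 + 273)/(-4 - 1*(-4)*5) = √235/(-4 + 4*5) = √235/(-4 + 20) = √235/16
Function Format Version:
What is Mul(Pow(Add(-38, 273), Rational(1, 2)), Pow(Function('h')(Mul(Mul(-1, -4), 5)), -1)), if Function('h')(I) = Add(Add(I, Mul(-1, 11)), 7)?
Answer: Mul(Rational(1, 16), Pow(235, Rational(1, 2))) ≈ 0.95811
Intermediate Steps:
Function('h')(I) = Add(-4, I) (Function('h')(I) = Add(Add(I, -11), 7) = Add(Add(-11, I), 7) = Add(-4, I))
Mul(Pow(Add(-38, 273), Rational(1, 2)), Pow(Function('h')(Mul(Mul(-1, -4), 5)), -1)) = Mul(Pow(Add(-38, 273), Rational(1, 2)), Pow(Add(-4, Mul(Mul(-1, -4), 5)), -1)) = Mul(Pow(235, Rational(1, 2)), Pow(Add(-4, Mul(4, 5)), -1)) = Mul(Pow(235, Rational(1, 2)), Pow(Add(-4, 20), -1)) = Mul(Pow(235, Rational(1, 2)), Pow(16, -1)) = Mul(Pow(235, Rational(1, 2)), Rational(1, 16)) = Mul(Rational(1, 16), Pow(235, Rational(1, 2)))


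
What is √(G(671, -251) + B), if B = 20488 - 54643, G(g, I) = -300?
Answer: I*√34455 ≈ 185.62*I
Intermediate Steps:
B = -34155
√(G(671, -251) + B) = √(-300 - 34155) = √(-34455) = I*√34455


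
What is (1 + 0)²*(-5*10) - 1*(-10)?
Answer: -40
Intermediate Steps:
(1 + 0)²*(-5*10) - 1*(-10) = 1²*(-50) + 10 = 1*(-50) + 10 = -50 + 10 = -40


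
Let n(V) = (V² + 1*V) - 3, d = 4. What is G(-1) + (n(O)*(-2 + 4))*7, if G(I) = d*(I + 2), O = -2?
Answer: -10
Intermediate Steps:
n(V) = -3 + V + V² (n(V) = (V² + V) - 3 = (V + V²) - 3 = -3 + V + V²)
G(I) = 8 + 4*I (G(I) = 4*(I + 2) = 4*(2 + I) = 8 + 4*I)
G(-1) + (n(O)*(-2 + 4))*7 = (8 + 4*(-1)) + ((-3 - 2 + (-2)²)*(-2 + 4))*7 = (8 - 4) + ((-3 - 2 + 4)*2)*7 = 4 - 1*2*7 = 4 - 2*7 = 4 - 14 = -10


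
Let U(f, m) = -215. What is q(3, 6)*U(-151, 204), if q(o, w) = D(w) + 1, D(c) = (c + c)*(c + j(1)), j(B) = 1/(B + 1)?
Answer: -16985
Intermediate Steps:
j(B) = 1/(1 + B)
D(c) = 2*c*(1/2 + c) (D(c) = (c + c)*(c + 1/(1 + 1)) = (2*c)*(c + 1/2) = (2*c)*(1/2 + c) = 2*c*(1/2 + c))
q(o, w) = 1 + w*(1 + 2*w) (q(o, w) = w*(1 + 2*w) + 1 = 1 + w*(1 + 2*w))
q(3, 6)*U(-151, 204) = (1 + 6*(1 + 2*6))*(-215) = (1 + 6*(1 + 12))*(-215) = (1 + 6*13)*(-215) = (1 + 78)*(-215) = 79*(-215) = -16985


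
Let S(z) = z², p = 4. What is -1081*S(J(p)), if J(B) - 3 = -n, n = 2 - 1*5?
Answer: -38916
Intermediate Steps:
n = -3 (n = 2 - 5 = -3)
J(B) = 6 (J(B) = 3 - 1*(-3) = 3 + 3 = 6)
-1081*S(J(p)) = -1081*6² = -1081*36 = -38916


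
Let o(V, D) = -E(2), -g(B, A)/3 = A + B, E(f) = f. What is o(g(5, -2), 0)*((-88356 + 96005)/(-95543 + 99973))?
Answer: -7649/2215 ≈ -3.4533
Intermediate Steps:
g(B, A) = -3*A - 3*B (g(B, A) = -3*(A + B) = -3*A - 3*B)
o(V, D) = -2 (o(V, D) = -1*2 = -2)
o(g(5, -2), 0)*((-88356 + 96005)/(-95543 + 99973)) = -2*(-88356 + 96005)/(-95543 + 99973) = -15298/4430 = -2*7649/4430 = -7649/2215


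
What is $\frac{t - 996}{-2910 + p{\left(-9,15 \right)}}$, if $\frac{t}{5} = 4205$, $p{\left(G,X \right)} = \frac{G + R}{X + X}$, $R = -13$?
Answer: $- \frac{300435}{43661} \approx -6.8811$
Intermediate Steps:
$p{\left(G,X \right)} = \frac{-13 + G}{2 X}$ ($p{\left(G,X \right)} = \frac{G - 13}{X + X} = \frac{-13 + G}{2 X}$)
$t = 21025$ ($t = 5 \cdot 4205 = 21025$)
$\frac{t - 996}{-2910 + p{\left(-9,15 \right)}} = \frac{21025 - 996}{-2910 + \frac{-13 - 9}{2 \cdot 15}} = \frac{20029}{-2910 + \frac{1}{2} \cdot \frac{1}{15} \left(-22\right)} = \frac{20029}{-2910 - \frac{11}{15}} = \frac{20029}{- \frac{43661}{15}} = 20029 \left(- \frac{15}{43661}\right) = - \frac{300435}{43661}$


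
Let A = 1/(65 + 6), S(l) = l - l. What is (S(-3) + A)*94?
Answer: 94/71 ≈ 1.3239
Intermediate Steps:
S(l) = 0
A = 1/71 ≈ 0.014085
(S(-3) + A)*94 = (0 + 1/71)*94 = (1/71)*94 = 94/71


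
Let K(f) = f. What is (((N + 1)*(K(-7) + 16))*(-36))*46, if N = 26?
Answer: -402408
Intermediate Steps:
(((N + 1)*(K(-7) + 16))*(-36))*46 = (((26 + 1)*(-7 + 16))*(-36))*46 = ((27*9)*(-36))*46 = (243*(-36))*46 = -8748*46 = -402408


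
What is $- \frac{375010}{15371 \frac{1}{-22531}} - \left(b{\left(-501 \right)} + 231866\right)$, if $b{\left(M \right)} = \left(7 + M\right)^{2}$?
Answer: $\frac{1134260668}{15371} \approx 73792.0$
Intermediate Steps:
$- \frac{375010}{15371 \frac{1}{-22531}} - \left(b{\left(-501 \right)} + 231866\right) = - \frac{375010}{15371 \frac{1}{-22531}} - \left(\left(7 - 501\right)^{2} + 231866\right) = - \frac{375010}{15371 \left(- \frac{1}{22531}\right)} - \left(\left(-494\right)^{2} + 231866\right) = - \frac{375010}{- \frac{15371}{22531}} - \left(244036 + 231866\right) = \left(-375010\right) \left(- \frac{22531}{15371}\right) - 475902 = \frac{8449350310}{15371} - 475902 = \frac{1134260668}{15371}$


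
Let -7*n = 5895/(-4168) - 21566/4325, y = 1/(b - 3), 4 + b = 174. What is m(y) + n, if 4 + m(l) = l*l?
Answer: -10858786085893/3519206931800 ≈ -3.0856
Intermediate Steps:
b = 170 (b = -4 + 174 = 170)
y = 1/167 (y = 1/(170 - 3) = 1/167 ≈ 0.0059880)
m(l) = -4 + l**2 (m(l) = -4 + l*l = -4 + l**2)
n = 115382963/126186200 (n = -(5895/(-4168) - 21566/4325)/7 = -(5895*(-1/4168) - 21566*1/4325)/7 = -(-5895/4168 - 21566/4325)/7 = -1/7*(-115382963/18026600) = 115382963/126186200 ≈ 0.91439)
m(y) + n = (-4 + (1/167)**2) + 115382963/126186200 = (-4 + 1/27889) + 115382963/126186200 = -111555/27889 + 115382963/126186200 = -10858786085893/3519206931800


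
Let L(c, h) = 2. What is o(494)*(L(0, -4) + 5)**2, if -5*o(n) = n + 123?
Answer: -30233/5 ≈ -6046.6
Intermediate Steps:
o(n) = -123/5 - n/5 (o(n) = -(n + 123)/5 = -(123 + n)/5 = -123/5 - n/5)
o(494)*(L(0, -4) + 5)**2 = (-123/5 - 1/5*494)*(2 + 5)**2 = (-123/5 - 494/5)*7**2 = -617/5*49 = -30233/5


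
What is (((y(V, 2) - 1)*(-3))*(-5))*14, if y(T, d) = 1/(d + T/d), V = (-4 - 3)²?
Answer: -10710/53 ≈ -202.08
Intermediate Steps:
V = 49 (V = (-7)² = 49)
(((y(V, 2) - 1)*(-3))*(-5))*14 = (((2/(49 + 2²) - 1)*(-3))*(-5))*14 = (((2/(49 + 4) - 1)*(-3))*(-5))*14 = (((2/53 - 1)*(-3))*(-5))*14 = (-51/53*(-3)*(-5))*14 = ((153/53)*(-5))*14 = -765/53*14 = -10710/53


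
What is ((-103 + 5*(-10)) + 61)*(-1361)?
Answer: 125212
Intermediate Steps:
((-103 + 5*(-10)) + 61)*(-1361) = ((-103 - 50) + 61)*(-1361) = (-153 + 61)*(-1361) = -92*(-1361) = 125212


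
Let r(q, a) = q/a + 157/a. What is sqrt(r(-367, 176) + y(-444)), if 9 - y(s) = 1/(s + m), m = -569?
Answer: sqrt(15511479434)/44572 ≈ 2.7942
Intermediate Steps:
r(q, a) = 157/a + q/a
y(s) = 9 - 1/(-569 + s) (y(s) = 9 - 1/(s - 569) = 9 - 1/(-569 + s))
sqrt(r(-367, 176) + y(-444)) = sqrt((157 - 367)/176 + (-5122 + 9*(-444))/(-569 - 444)) = sqrt((1/176)*(-210) + (-5122 - 3996)/(-1013)) = sqrt(-105/88 - 1/1013*(-9118)) = sqrt(-105/88 + 9118/1013) = sqrt(696019/89144) = sqrt(15511479434)/44572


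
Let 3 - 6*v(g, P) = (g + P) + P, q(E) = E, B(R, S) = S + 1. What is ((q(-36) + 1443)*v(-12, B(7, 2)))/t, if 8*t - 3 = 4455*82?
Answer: 5628/121771 ≈ 0.046218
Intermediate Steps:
B(R, S) = 1 + S
v(g, P) = 1/2 - P/3 - g/6 (v(g, P) = 1/2 - ((g + P) + P)/6 = 1/2 - ((P + g) + P)/6 = 1/2 - (g + 2*P)/6 = 1/2 + (-P/3 - g/6) = 1/2 - P/3 - g/6)
t = 365313/8 (t = 3/8 + (4455*82)/8 = 3/8 + (1/8)*365310 = 3/8 + 182655/4 = 365313/8 ≈ 45664.)
((q(-36) + 1443)*v(-12, B(7, 2)))/t = ((-36 + 1443)*(1/2 - (1 + 2)/3 - 1/6*(-12)))/(365313/8) = (1407*(1/2 - 1/3*3 + 2))*(8/365313) = (1407*(1/2 - 1 + 2))*(8/365313) = (1407*(3/2))*(8/365313) = (4221/2)*(8/365313) = 5628/121771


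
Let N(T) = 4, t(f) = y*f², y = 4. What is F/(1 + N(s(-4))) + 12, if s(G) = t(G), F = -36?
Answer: 24/5 ≈ 4.8000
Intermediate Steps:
t(f) = 4*f²
s(G) = 4*G²
F/(1 + N(s(-4))) + 12 = -36/(1 + 4) + 12 = -36/5 + 12 = 24/5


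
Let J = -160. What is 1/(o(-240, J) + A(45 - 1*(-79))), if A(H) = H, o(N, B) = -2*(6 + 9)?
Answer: 1/94 ≈ 0.010638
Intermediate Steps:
o(N, B) = -30 (o(N, B) = -2*15 = -30)
1/(o(-240, J) + A(45 - 1*(-79))) = 1/(-30 + (45 - 1*(-79))) = 1/(-30 + (45 + 79)) = 1/(-30 + 124) = 1/94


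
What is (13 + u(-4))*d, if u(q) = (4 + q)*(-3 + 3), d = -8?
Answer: -104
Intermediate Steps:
u(q) = 0 (u(q) = (4 + q)*0 = 0)
(13 + u(-4))*d = (13 + 0)*(-8) = 13*(-8) = -104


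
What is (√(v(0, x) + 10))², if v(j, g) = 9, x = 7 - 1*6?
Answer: 19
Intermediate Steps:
x = 1 (x = 7 - 6 = 1)
(√(v(0, x) + 10))² = (√(9 + 10))² = (√19)² = 19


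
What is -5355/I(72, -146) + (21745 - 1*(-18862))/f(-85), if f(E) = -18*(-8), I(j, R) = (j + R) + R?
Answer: 485233/1584 ≈ 306.33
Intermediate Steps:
I(j, R) = j + 2*R (I(j, R) = (R + j) + R = j + 2*R)
f(E) = 144
-5355/I(72, -146) + (21745 - 1*(-18862))/f(-85) = -5355/(72 + 2*(-146)) + (21745 - 1*(-18862))/144 = -5355/(72 - 292) + (21745 + 18862)*(1/144) = -5355/(-220) + 40607*(1/144) = -5355*(-1/220) + 40607/144 = 1071/44 + 40607/144 = 485233/1584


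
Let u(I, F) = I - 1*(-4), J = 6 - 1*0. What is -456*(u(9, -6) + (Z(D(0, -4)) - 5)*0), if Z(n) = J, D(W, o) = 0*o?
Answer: -5928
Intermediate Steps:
D(W, o) = 0
J = 6 (J = 6 + 0 = 6)
u(I, F) = 4 + I (u(I, F) = I + 4 = 4 + I)
Z(n) = 6
-456*(u(9, -6) + (Z(D(0, -4)) - 5)*0) = -456*((4 + 9) + (6 - 5)*0) = -456*(13 + 1*0) = -456*(13 + 0) = -456*13 = -5928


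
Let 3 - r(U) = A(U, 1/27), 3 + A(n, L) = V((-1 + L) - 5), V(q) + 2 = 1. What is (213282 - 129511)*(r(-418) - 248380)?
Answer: -20806454583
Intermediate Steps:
V(q) = -1 (V(q) = -2 + 1 = -1)
A(n, L) = -4 (A(n, L) = -3 - 1 = -4)
r(U) = 7 (r(U) = 3 - 1*(-4) = 3 + 4 = 7)
(213282 - 129511)*(r(-418) - 248380) = (213282 - 129511)*(7 - 248380) = 83771*(-248373) = -20806454583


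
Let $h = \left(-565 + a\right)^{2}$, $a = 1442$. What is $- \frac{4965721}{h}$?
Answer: $- \frac{4965721}{769129} \approx -6.4563$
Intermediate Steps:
$h = 769129$ ($h = \left(-565 + 1442\right)^{2} = 877^{2} = 769129$)
$- \frac{4965721}{h} = - \frac{4965721}{769129}$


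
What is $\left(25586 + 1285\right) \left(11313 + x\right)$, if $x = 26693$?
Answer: $1021259226$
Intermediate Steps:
$\left(25586 + 1285\right) \left(11313 + x\right) = \left(25586 + 1285\right) \left(11313 + 26693\right) = 26871 \cdot 38006 = 1021259226$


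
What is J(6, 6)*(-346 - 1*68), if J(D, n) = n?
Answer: -2484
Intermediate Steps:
J(6, 6)*(-346 - 1*68) = 6*(-346 - 1*68) = 6*(-346 - 68) = 6*(-414) = -2484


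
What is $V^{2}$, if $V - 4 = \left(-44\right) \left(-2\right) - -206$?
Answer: $88804$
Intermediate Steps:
$V = 298$ ($V = 4 - -294 = 4 + \left(88 + 206\right) = 4 + 294 = 298$)
$V^{2} = 298^{2} = 88804$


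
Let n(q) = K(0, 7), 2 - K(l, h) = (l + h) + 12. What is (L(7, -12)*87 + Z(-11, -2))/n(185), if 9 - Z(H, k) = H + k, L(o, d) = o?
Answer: -631/17 ≈ -37.118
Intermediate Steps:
K(l, h) = -10 - h - l (K(l, h) = 2 - ((l + h) + 12) = 2 - ((h + l) + 12) = 2 - (12 + h + l) = 2 + (-12 - h - l) = -10 - h - l)
n(q) = -17 (n(q) = -10 - 1*7 - 1*0 = -10 - 7 + 0 = -17)
Z(H, k) = 9 - H - k (Z(H, k) = 9 - (H + k) = 9 + (-H - k) = 9 - H - k)
(L(7, -12)*87 + Z(-11, -2))/n(185) = (7*87 + (9 - 1*(-11) - 1*(-2)))/(-17) = (609 + (9 + 11 + 2))*(-1/17) = (609 + 22)*(-1/17) = 631*(-1/17) = -631/17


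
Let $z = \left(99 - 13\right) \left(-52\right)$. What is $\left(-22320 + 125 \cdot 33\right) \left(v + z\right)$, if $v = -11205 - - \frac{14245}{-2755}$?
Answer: $\frac{157220738820}{551} \approx 2.8534 \cdot 10^{8}$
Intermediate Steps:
$z = -4472$ ($z = 86 \left(-52\right) = -4472$)
$v = - \frac{6176804}{551}$ ($v = -11205 - \left(-14245\right) \left(- \frac{1}{2755}\right) = -11205 - \frac{2849}{551} = - \frac{6176804}{551} \approx -11210.0$)
$\left(-22320 + 125 \cdot 33\right) \left(v + z\right) = \left(-22320 + 125 \cdot 33\right) \left(- \frac{6176804}{551} - 4472\right) = \left(-22320 + 4125\right) \left(- \frac{8640876}{551}\right) = \left(-18195\right) \left(- \frac{8640876}{551}\right) = \frac{157220738820}{551}$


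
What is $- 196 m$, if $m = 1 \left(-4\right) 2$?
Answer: $1568$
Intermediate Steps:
$m = -8$ ($m = \left(-4\right) 2 = -8$)
$- 196 m = \left(-196\right) \left(-8\right) = 1568$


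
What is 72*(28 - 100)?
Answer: -5184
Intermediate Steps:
72*(28 - 100) = 72*(-72) = -5184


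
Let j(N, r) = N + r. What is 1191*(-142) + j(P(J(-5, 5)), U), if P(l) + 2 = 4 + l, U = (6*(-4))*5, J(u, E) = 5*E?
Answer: -169215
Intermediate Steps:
U = -120 (U = -24*5 = -120)
P(l) = 2 + l (P(l) = -2 + (4 + l) = 2 + l)
1191*(-142) + j(P(J(-5, 5)), U) = 1191*(-142) + ((2 + 5*5) - 120) = -169122 + ((2 + 25) - 120) = -169122 + (27 - 120) = -169122 - 93 = -169215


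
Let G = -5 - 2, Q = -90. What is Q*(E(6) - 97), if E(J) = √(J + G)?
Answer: 8730 - 90*I ≈ 8730.0 - 90.0*I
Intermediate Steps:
G = -7
E(J) = √(-7 + J) (E(J) = √(J - 7) = √(-7 + J))
Q*(E(6) - 97) = -90*(√(-7 + 6) - 97) = -90*(√(-1) - 97) = -90*(I - 97) = -90*(-97 + I) = 8730 - 90*I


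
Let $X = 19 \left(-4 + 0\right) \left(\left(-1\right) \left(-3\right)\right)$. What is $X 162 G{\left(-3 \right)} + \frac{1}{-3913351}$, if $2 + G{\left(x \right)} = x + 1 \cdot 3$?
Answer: $\frac{289087065071}{3913351} \approx 73872.0$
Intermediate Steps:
$G{\left(x \right)} = 1 + x$ ($G{\left(x \right)} = -2 + \left(x + 1 \cdot 3\right) = -2 + \left(x + 3\right) = -2 + \left(3 + x\right) = 1 + x$)
$X = -228$ ($X = 19 \left(\left(-4\right) 3\right) = 19 \left(-12\right) = -228$)
$X 162 G{\left(-3 \right)} + \frac{1}{-3913351} = \left(-228\right) 162 \left(1 - 3\right) + \frac{1}{-3913351} = \left(-36936\right) \left(-2\right) - \frac{1}{3913351} = 73872 - \frac{1}{3913351} = \frac{289087065071}{3913351}$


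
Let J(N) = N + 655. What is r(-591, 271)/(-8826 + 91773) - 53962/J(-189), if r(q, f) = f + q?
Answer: -2238067567/19326651 ≈ -115.80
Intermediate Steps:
J(N) = 655 + N
r(-591, 271)/(-8826 + 91773) - 53962/J(-189) = (271 - 591)/(-8826 + 91773) - 53962/(655 - 189) = -320/82947 - 53962/466 = -320*1/82947 - 53962*1/466 = -320/82947 - 26981/233 = -2238067567/19326651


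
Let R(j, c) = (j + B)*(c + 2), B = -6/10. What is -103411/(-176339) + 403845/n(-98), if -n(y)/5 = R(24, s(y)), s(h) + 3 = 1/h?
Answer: 178977766877/52372683 ≈ 3417.4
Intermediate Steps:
s(h) = -3 + 1/h
B = -3/5 (B = -6*1/10 = -3/5 ≈ -0.60000)
R(j, c) = (2 + c)*(-3/5 + j) (R(j, c) = (j - 3/5)*(c + 2) = (-3/5 + j)*(2 + c) = (2 + c)*(-3/5 + j))
n(y) = 117 - 117/y (n(y) = -5*(-6/5 + 2*24 - 3*(-3 + 1/y)/5 + (-3 + 1/y)*24) = -5*(-6/5 + 48 + (9/5 - 3/(5*y)) + (-72 + 24/y)) = -5*(-117/5 + 117/(5*y)) = 117 - 117/y)
-103411/(-176339) + 403845/n(-98) = -103411/(-176339) + 403845/(117 - 117/(-98)) = -103411*(-1/176339) + 403845/(117 - 117*(-1/98)) = 103411/176339 + 403845/(117 + 117/98) = 103411/176339 + 403845/(11583/98) = 103411/176339 + 403845*(98/11583) = 103411/176339 + 1014790/297 = 178977766877/52372683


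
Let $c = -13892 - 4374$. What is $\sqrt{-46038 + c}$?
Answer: $4 i \sqrt{4019} \approx 253.58 i$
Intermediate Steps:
$c = -18266$ ($c = -13892 - 4374 = -18266$)
$\sqrt{-46038 + c} = \sqrt{-46038 - 18266} = \sqrt{-64304} = 4 i \sqrt{4019}$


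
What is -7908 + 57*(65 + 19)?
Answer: -3120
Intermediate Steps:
-7908 + 57*(65 + 19) = -7908 + 57*84 = -7908 + 4788 = -3120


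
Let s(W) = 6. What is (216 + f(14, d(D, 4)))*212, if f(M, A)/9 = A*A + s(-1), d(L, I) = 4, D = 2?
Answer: 87768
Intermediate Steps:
f(M, A) = 54 + 9*A² (f(M, A) = 9*(A*A + 6) = 9*(A² + 6) = 9*(6 + A²) = 54 + 9*A²)
(216 + f(14, d(D, 4)))*212 = (216 + (54 + 9*4²))*212 = (216 + (54 + 9*16))*212 = (216 + (54 + 144))*212 = (216 + 198)*212 = 414*212 = 87768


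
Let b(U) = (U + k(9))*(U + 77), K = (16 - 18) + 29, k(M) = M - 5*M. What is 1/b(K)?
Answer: -1/936 ≈ -0.0010684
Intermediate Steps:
k(M) = -4*M
K = 27 (K = -2 + 29 = 27)
b(U) = (-36 + U)*(77 + U) (b(U) = (U - 4*9)*(U + 77) = (U - 36)*(77 + U) = (-36 + U)*(77 + U))
1/b(K) = 1/(-2772 + 27² + 41*27) = 1/(-2772 + 729 + 1107) = 1/(-936) = -1/936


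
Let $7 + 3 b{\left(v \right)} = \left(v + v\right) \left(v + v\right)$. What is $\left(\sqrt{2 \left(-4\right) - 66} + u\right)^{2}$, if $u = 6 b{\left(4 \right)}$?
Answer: $12922 + 228 i \sqrt{74} \approx 12922.0 + 1961.3 i$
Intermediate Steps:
$b{\left(v \right)} = - \frac{7}{3} + \frac{4 v^{2}}{3}$ ($b{\left(v \right)} = - \frac{7}{3} + \frac{\left(v + v\right) \left(v + v\right)}{3} = - \frac{7}{3} + \frac{2 v 2 v}{3} = - \frac{7}{3} + \frac{4 v^{2}}{3}$)
$u = 114$ ($u = 6 \left(- \frac{7}{3} + \frac{4 \cdot 4^{2}}{3}\right) = 6 \left(- \frac{7}{3} + \frac{4}{3} \cdot 16\right) = 6 \left(- \frac{7}{3} + \frac{64}{3}\right) = 6 \cdot 19 = 114$)
$\left(\sqrt{2 \left(-4\right) - 66} + u\right)^{2} = \left(\sqrt{2 \left(-4\right) - 66} + 114\right)^{2} = \left(\sqrt{-8 - 66} + 114\right)^{2} = \left(\sqrt{-74} + 114\right)^{2} = \left(i \sqrt{74} + 114\right)^{2} = \left(114 + i \sqrt{74}\right)^{2}$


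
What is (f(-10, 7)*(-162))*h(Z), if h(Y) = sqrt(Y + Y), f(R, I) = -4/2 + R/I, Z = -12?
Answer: 7776*I*sqrt(6)/7 ≈ 2721.0*I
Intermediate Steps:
f(R, I) = -2 + R/I (f(R, I) = -4*1/2 + R/I = -2 + R/I)
h(Y) = sqrt(2)*sqrt(Y) (h(Y) = sqrt(2*Y) = sqrt(2)*sqrt(Y))
(f(-10, 7)*(-162))*h(Z) = ((-2 - 10/7)*(-162))*(sqrt(2)*sqrt(-12)) = ((-2 - 10*1/7)*(-162))*(sqrt(2)*(2*I*sqrt(3))) = ((-2 - 10/7)*(-162))*(2*I*sqrt(6)) = (-24/7*(-162))*(2*I*sqrt(6)) = 3888*(2*I*sqrt(6))/7 = 7776*I*sqrt(6)/7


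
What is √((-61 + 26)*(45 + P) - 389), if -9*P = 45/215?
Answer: I*√3629931/43 ≈ 44.308*I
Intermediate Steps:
P = -1/43 (P = -5/215 = -⅑*9/43 = -1/43 ≈ -0.023256)
√((-61 + 26)*(45 + P) - 389) = √((-61 + 26)*(45 - 1/43) - 389) = √(-35*1934/43 - 389) = √(-67690/43 - 389) = √(-84417/43) = I*√3629931/43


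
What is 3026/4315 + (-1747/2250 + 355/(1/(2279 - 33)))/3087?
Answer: 1552417587739/5994182250 ≈ 258.99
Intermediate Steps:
3026/4315 + (-1747/2250 + 355/(1/(2279 - 33)))/3087 = 3026*(1/4315) + (-1747*1/2250 + 355/(1/2246))*(1/3087) = 3026/4315 + (-1747/2250 + 355/(1/2246))*(1/3087) = 3026/4315 + (-1747/2250 + 355*2246)*(1/3087) = 3026/4315 + (-1747/2250 + 797330)*(1/3087) = 3026/4315 + (1793990753/2250)*(1/3087) = 3026/4315 + 1793990753/6945750 = 1552417587739/5994182250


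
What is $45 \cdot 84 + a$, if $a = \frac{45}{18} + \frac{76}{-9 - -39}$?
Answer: $\frac{113551}{30} \approx 3785.0$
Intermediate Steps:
$a = \frac{151}{30}$ ($a = 45 \cdot \frac{1}{18} + \frac{76}{-9 + 39} = \frac{5}{2} + \frac{76}{30} = \frac{5}{2} + 76 \cdot \frac{1}{30} = \frac{5}{2} + \frac{38}{15} = \frac{151}{30} \approx 5.0333$)
$45 \cdot 84 + a = 45 \cdot 84 + \frac{151}{30} = 3780 + \frac{151}{30} = \frac{113551}{30}$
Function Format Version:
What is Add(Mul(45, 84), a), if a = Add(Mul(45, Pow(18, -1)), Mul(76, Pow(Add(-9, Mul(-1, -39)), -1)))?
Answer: Rational(113551, 30) ≈ 3785.0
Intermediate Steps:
a = Rational(151, 30) (a = Add(Mul(45, Rational(1, 18)), Mul(76, Pow(Add(-9, 39), -1))) = Add(Rational(5, 2), Mul(76, Pow(30, -1))) = Add(Rational(5, 2), Mul(76, Rational(1, 30))) = Add(Rational(5, 2), Rational(38, 15)) = Rational(151, 30) ≈ 5.0333)
Add(Mul(45, 84), a) = Add(Mul(45, 84), Rational(151, 30)) = Add(3780, Rational(151, 30)) = Rational(113551, 30)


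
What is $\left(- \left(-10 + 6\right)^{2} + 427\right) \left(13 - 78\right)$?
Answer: $-26715$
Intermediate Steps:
$\left(- \left(-10 + 6\right)^{2} + 427\right) \left(13 - 78\right) = \left(- \left(-4\right)^{2} + 427\right) \left(-65\right) = \left(\left(-1\right) 16 + 427\right) \left(-65\right) = \left(-16 + 427\right) \left(-65\right) = 411 \left(-65\right) = -26715$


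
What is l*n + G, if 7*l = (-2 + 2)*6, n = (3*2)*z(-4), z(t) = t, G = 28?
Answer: 28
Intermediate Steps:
n = -24 (n = (3*2)*(-4) = 6*(-4) = -24)
l = 0 (l = ((-2 + 2)*6)/7 = (0*6)/7 = (⅐)*0 = 0)
l*n + G = 0*(-24) + 28 = 0 + 28 = 28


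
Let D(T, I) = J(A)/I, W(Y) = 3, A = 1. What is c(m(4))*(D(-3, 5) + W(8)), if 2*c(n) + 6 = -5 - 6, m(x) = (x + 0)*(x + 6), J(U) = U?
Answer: -136/5 ≈ -27.200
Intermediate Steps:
m(x) = x*(6 + x)
D(T, I) = 1/I
c(n) = -17/2 (c(n) = -3 + (-5 - 6)/2 = -3 + (1/2)*(-11) = -3 - 11/2 = -17/2)
c(m(4))*(D(-3, 5) + W(8)) = -17*(1/5 + 3)/2 = -17/2*16/5 = -136/5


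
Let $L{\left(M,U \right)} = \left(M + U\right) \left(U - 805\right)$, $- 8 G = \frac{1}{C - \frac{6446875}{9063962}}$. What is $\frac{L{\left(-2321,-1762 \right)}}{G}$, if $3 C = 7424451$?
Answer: $- \frac{940429582139018727276}{4531981} \approx -2.0751 \cdot 10^{14}$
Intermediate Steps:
$C = 2474817$ ($C = \frac{1}{3} \cdot 7424451 = 2474817$)
$G = - \frac{4531981}{89726563192316}$ ($G = - \frac{1}{8 \left(2474817 - \frac{6446875}{9063962}\right)} = - \frac{1}{8 \cdot \frac{22431640798079}{9063962}} = \left(- \frac{1}{8}\right) \frac{9063962}{22431640798079} = - \frac{4531981}{89726563192316} \approx -5.0509 \cdot 10^{-8}$)
$L{\left(M,U \right)} = \left(-805 + U\right) \left(M + U\right)$ ($L{\left(M,U \right)} = \left(M + U\right) \left(-805 + U\right) = \left(-805 + U\right) \left(M + U\right)$)
$\frac{L{\left(-2321,-1762 \right)}}{G} = \frac{\left(-1762\right)^{2} - -1868405 - -1418410 - -4089602}{- \frac{4531981}{89726563192316}} = \left(3104644 + 1868405 + 1418410 + 4089602\right) \left(- \frac{89726563192316}{4531981}\right) = 10481061 \left(- \frac{89726563192316}{4531981}\right) = - \frac{940429582139018727276}{4531981}$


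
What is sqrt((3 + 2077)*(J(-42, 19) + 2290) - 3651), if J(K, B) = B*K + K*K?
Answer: sqrt(6768829) ≈ 2601.7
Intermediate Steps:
J(K, B) = K**2 + B*K (J(K, B) = B*K + K**2 = K**2 + B*K)
sqrt((3 + 2077)*(J(-42, 19) + 2290) - 3651) = sqrt((3 + 2077)*(-42*(19 - 42) + 2290) - 3651) = sqrt(2080*(-42*(-23) + 2290) - 3651) = sqrt(2080*(966 + 2290) - 3651) = sqrt(2080*3256 - 3651) = sqrt(6772480 - 3651) = sqrt(6768829)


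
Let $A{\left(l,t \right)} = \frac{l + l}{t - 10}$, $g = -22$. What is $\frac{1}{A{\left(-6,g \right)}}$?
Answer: $\frac{8}{3} \approx 2.6667$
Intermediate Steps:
$A{\left(l,t \right)} = \frac{2 l}{-10 + t}$
$\frac{1}{A{\left(-6,g \right)}} = \frac{1}{2 \left(-6\right) \frac{1}{-10 - 22}} = \frac{1}{2 \left(-6\right) \frac{1}{-32}} = \frac{1}{2 \left(-6\right) \left(- \frac{1}{32}\right)} = \frac{1}{\frac{3}{8}} = \frac{8}{3}$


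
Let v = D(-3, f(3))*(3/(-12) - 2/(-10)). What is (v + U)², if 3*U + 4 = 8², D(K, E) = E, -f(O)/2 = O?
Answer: 41209/100 ≈ 412.09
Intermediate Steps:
f(O) = -2*O
U = 20 (U = -4/3 + (⅓)*8² = -4/3 + (⅓)*64 = -4/3 + 64/3 = 20)
v = 3/10 (v = (-2*3)*(3/(-12) - 2/(-10)) = -6*(3*(-1/12) - 2*(-⅒)) = -6*(-¼ + ⅕) = -6*(-1/20) = 3/10 ≈ 0.30000)
(v + U)² = (3/10 + 20)² = (203/10)² = 41209/100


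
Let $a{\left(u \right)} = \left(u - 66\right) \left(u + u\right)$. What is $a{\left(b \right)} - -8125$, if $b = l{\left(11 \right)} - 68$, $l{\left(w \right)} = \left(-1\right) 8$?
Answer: $29709$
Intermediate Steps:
$l{\left(w \right)} = -8$
$b = -76$ ($b = -8 - 68 = -76$)
$a{\left(u \right)} = 2 u \left(-66 + u\right)$ ($a{\left(u \right)} = \left(-66 + u\right) 2 u = 2 u \left(-66 + u\right)$)
$a{\left(b \right)} - -8125 = 2 \left(-76\right) \left(-66 - 76\right) - -8125 = 2 \left(-76\right) \left(-142\right) + 8125 = 21584 + 8125 = 29709$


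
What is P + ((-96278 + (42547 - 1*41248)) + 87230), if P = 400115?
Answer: 392366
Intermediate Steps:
P + ((-96278 + (42547 - 1*41248)) + 87230) = 400115 + ((-96278 + (42547 - 1*41248)) + 87230) = 400115 + ((-96278 + (42547 - 41248)) + 87230) = 400115 + ((-96278 + 1299) + 87230) = 400115 + (-94979 + 87230) = 400115 - 7749 = 392366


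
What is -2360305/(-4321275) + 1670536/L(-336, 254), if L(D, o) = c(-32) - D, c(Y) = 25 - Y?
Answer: 481318203551/113217405 ≈ 4251.3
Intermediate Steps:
L(D, o) = 57 - D (L(D, o) = (25 - 1*(-32)) - D = (25 + 32) - D = 57 - D)
-2360305/(-4321275) + 1670536/L(-336, 254) = -2360305/(-4321275) + 1670536/(57 - 1*(-336)) = -2360305*(-1/4321275) + 1670536/(57 + 336) = 472061/864255 + 1670536/393 = 481318203551/113217405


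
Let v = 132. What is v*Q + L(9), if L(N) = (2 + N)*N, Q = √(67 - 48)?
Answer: 99 + 132*√19 ≈ 674.38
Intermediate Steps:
Q = √19 ≈ 4.3589
L(N) = N*(2 + N)
v*Q + L(9) = 132*√19 + 9*(2 + 9) = 132*√19 + 9*11 = 132*√19 + 99 = 99 + 132*√19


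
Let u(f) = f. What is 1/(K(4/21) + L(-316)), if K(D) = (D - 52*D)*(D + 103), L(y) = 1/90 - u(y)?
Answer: -4410/3027071 ≈ -0.0014569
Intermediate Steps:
L(y) = 1/90 - y
K(D) = -51*D*(103 + D) (K(D) = (-51*D)*(103 + D) = -51*D*(103 + D))
1/(K(4/21) + L(-316)) = 1/(-51*4/21*(103 + 4/21) + (1/90 - 1*(-316))) = 1/(-51*4*(1/21)*(103 + 4*(1/21)) + (1/90 + 316)) = 1/(-51*4/21*(103 + 4/21) + 28441/90) = 1/(-51*4/21*2167/21 + 28441/90) = 1/(-147356/147 + 28441/90) = 1/(-3027071/4410) = -4410/3027071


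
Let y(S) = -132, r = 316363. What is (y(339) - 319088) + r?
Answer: -2857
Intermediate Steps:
(y(339) - 319088) + r = (-132 - 319088) + 316363 = -319220 + 316363 = -2857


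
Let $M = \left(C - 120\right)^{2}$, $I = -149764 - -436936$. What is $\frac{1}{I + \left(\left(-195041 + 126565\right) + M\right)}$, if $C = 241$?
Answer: $\frac{1}{233337} \approx 4.2856 \cdot 10^{-6}$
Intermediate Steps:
$I = 287172$ ($I = -149764 + 436936 = 287172$)
$M = 14641$ ($M = \left(241 - 120\right)^{2} = 121^{2} = 14641$)
$\frac{1}{I + \left(\left(-195041 + 126565\right) + M\right)} = \frac{1}{287172 + \left(\left(-195041 + 126565\right) + 14641\right)} = \frac{1}{287172 + \left(-68476 + 14641\right)} = \frac{1}{287172 - 53835} = \frac{1}{233337}$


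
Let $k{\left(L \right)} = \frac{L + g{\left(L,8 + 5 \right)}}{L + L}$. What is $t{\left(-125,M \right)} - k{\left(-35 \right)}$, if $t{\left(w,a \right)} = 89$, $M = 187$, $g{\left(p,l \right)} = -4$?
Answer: $\frac{6191}{70} \approx 88.443$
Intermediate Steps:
$k{\left(L \right)} = \frac{-4 + L}{2 L}$ ($k{\left(L \right)} = \frac{L - 4}{L + L} = \frac{-4 + L}{2 L}$)
$t{\left(-125,M \right)} - k{\left(-35 \right)} = 89 - \frac{-4 - 35}{2 \left(-35\right)} = 89 - \frac{1}{2} \left(- \frac{1}{35}\right) \left(-39\right) = 89 - \frac{39}{70} = \frac{6191}{70}$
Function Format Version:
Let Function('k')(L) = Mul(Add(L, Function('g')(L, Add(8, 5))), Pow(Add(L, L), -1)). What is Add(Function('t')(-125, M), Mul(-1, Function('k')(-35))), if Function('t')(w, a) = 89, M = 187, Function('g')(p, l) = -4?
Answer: Rational(6191, 70) ≈ 88.443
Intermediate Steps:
Function('k')(L) = Mul(Rational(1, 2), Pow(L, -1), Add(-4, L)) (Function('k')(L) = Mul(Add(L, -4), Pow(Add(L, L), -1)) = Mul(Add(-4, L), Pow(Mul(2, L), -1)) = Mul(Add(-4, L), Mul(Rational(1, 2), Pow(L, -1))) = Mul(Rational(1, 2), Pow(L, -1), Add(-4, L)))
Add(Function('t')(-125, M), Mul(-1, Function('k')(-35))) = Add(89, Mul(-1, Mul(Rational(1, 2), Pow(-35, -1), Add(-4, -35)))) = Add(89, Mul(-1, Mul(Rational(1, 2), Rational(-1, 35), -39))) = Add(89, Mul(-1, Rational(39, 70))) = Add(89, Rational(-39, 70)) = Rational(6191, 70)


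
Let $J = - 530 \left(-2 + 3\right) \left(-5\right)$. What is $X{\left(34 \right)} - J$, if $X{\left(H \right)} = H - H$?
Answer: $-2650$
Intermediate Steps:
$X{\left(H \right)} = 0$
$J = 2650$ ($J = - 530 \cdot 1 \left(-5\right) = \left(-530\right) \left(-5\right) = 2650$)
$X{\left(34 \right)} - J = 0 - 2650 = -2650$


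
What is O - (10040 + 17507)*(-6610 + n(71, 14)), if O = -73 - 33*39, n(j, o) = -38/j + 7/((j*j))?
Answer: 917961135687/5041 ≈ 1.8210e+8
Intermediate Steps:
n(j, o) = -38/j + 7/j**2 (n(j, o) = -38/j + 7/(j**2) = -38/j + 7/j**2)
O = -1360 (O = -73 - 1287 = -1360)
O - (10040 + 17507)*(-6610 + n(71, 14)) = -1360 - (10040 + 17507)*(-6610 + (7 - 38*71)/71**2) = -1360 - 27547*(-6610 + (7 - 2698)/5041) = -1360 - 27547*(-6610 + (1/5041)*(-2691)) = -1360 - 27547*(-6610 - 2691/5041) = -1360 - 27547*(-33323701)/5041 = -1360 - 1*(-917967991447/5041) = -1360 + 917967991447/5041 = 917961135687/5041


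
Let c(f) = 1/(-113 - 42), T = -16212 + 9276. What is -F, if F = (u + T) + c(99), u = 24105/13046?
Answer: 14021770451/2022130 ≈ 6934.2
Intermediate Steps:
T = -6936
u = 24105/13046 (u = 24105*(1/13046) = 24105/13046 ≈ 1.8477)
c(f) = -1/155 (c(f) = 1/(-155) = -1/155)
F = -14021770451/2022130 (F = (24105/13046 - 6936) - 1/155 = -90462951/13046 - 1/155 = -14021770451/2022130 ≈ -6934.2)
-F = -1*(-14021770451/2022130) = 14021770451/2022130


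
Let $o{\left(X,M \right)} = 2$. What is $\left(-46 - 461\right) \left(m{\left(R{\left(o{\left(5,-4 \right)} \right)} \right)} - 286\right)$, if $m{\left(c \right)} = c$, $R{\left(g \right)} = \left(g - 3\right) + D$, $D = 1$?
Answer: $145002$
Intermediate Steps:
$R{\left(g \right)} = -2 + g$ ($R{\left(g \right)} = \left(g - 3\right) + 1 = \left(-3 + g\right) + 1 = -2 + g$)
$\left(-46 - 461\right) \left(m{\left(R{\left(o{\left(5,-4 \right)} \right)} \right)} - 286\right) = \left(-46 - 461\right) \left(\left(-2 + 2\right) - 286\right) = - 507 \left(0 - 286\right) = \left(-507\right) \left(-286\right) = 145002$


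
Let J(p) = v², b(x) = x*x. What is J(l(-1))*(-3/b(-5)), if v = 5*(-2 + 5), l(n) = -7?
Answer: -27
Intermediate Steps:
b(x) = x²
v = 15 (v = 5*3 = 15)
J(p) = 225 (J(p) = 15² = 225)
J(l(-1))*(-3/b(-5)) = 225*(-3/((-5)²)) = 225*(-3/25) = -27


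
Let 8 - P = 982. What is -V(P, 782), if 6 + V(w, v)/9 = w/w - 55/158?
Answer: 7605/158 ≈ 48.133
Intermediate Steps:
P = -974 (P = 8 - 1*982 = 8 - 982 = -974)
V(w, v) = -7605/158 (V(w, v) = -54 + 9*(w/w - 55/158) = -54 + 9*(1 - 55*1/158) = -54 + 9*(1 - 55/158) = -54 + 9*(103/158) = -54 + 927/158 = -7605/158)
-V(P, 782) = -1*(-7605/158) = 7605/158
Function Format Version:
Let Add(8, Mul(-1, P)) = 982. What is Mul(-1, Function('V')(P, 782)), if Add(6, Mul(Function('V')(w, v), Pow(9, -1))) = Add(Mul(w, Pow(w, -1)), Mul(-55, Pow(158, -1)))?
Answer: Rational(7605, 158) ≈ 48.133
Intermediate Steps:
P = -974 (P = Add(8, Mul(-1, 982)) = Add(8, -982) = -974)
Function('V')(w, v) = Rational(-7605, 158) (Function('V')(w, v) = Add(-54, Mul(9, Add(Mul(w, Pow(w, -1)), Mul(-55, Pow(158, -1))))) = Add(-54, Mul(9, Add(1, Mul(-55, Rational(1, 158))))) = Add(-54, Mul(9, Add(1, Rational(-55, 158)))) = Add(-54, Mul(9, Rational(103, 158))) = Add(-54, Rational(927, 158)) = Rational(-7605, 158))
Mul(-1, Function('V')(P, 782)) = Mul(-1, Rational(-7605, 158)) = Rational(7605, 158)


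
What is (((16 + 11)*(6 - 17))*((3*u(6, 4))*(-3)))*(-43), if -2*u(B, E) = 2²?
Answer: 229878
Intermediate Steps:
u(B, E) = -2 (u(B, E) = -½*2² = -½*4 = -2)
(((16 + 11)*(6 - 17))*((3*u(6, 4))*(-3)))*(-43) = (((16 + 11)*(6 - 17))*((3*(-2))*(-3)))*(-43) = ((27*(-11))*(-6*(-3)))*(-43) = -297*18*(-43) = -5346*(-43) = 229878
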